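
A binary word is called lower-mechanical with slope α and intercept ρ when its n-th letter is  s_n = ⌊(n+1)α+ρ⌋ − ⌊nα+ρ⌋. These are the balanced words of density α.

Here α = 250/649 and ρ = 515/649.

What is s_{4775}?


0

(n+1)α + ρ = (4776·250 + 515) / 649 = 1194515/649
nα + ρ     = (4775·250 + 515) / 649 = 1194265/649
⌊1194515/649⌋ = 1840,  ⌊1194265/649⌋ = 1840
s_{4775} = 1840 − 1840 = 0


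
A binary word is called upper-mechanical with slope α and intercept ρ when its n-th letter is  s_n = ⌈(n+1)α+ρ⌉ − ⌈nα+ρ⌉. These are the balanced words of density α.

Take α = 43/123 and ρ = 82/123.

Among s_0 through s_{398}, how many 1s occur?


140

#1s = Σ_{n=0}^{398} s_n = Σ_{n=0}^{398} (⌈(n+1)α+ρ⌉ − ⌈nα+ρ⌉)
the sum telescopes: every ⌈nα+ρ⌉ with 0 < n < 399 appears once with + and once with −, leaving ⌈399α+ρ⌉ − ⌈0·α+ρ⌉
399α + ρ = (399·43 + 82) / 123 = 17239/123
ρ = 82/123
⌈17239/123⌉ = 141,  ⌈82/123⌉ = 1
#1s = 141 − 1 = 140


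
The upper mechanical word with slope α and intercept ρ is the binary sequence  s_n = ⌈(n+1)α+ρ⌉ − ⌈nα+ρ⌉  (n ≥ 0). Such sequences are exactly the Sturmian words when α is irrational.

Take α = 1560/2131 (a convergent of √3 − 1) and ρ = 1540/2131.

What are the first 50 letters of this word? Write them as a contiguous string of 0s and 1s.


n=0: ⌈(1·1560+1540)/2131⌉ − ⌈(0·1560+1540)/2131⌉ = ⌈3100/2131⌉ − ⌈1540/2131⌉ = 2 − 1 = 1
n=1: ⌈(2·1560+1540)/2131⌉ − ⌈(1·1560+1540)/2131⌉ = ⌈4660/2131⌉ − ⌈3100/2131⌉ = 3 − 2 = 1
n=2: ⌈(3·1560+1540)/2131⌉ − ⌈(2·1560+1540)/2131⌉ = ⌈6220/2131⌉ − ⌈4660/2131⌉ = 3 − 3 = 0
n=3: ⌈(4·1560+1540)/2131⌉ − ⌈(3·1560+1540)/2131⌉ = ⌈7780/2131⌉ − ⌈6220/2131⌉ = 4 − 3 = 1
n=4: ⌈(5·1560+1540)/2131⌉ − ⌈(4·1560+1540)/2131⌉ = ⌈9340/2131⌉ − ⌈7780/2131⌉ = 5 − 4 = 1
n=5: ⌈(6·1560+1540)/2131⌉ − ⌈(5·1560+1540)/2131⌉ = ⌈10900/2131⌉ − ⌈9340/2131⌉ = 6 − 5 = 1
n=6: ⌈(7·1560+1540)/2131⌉ − ⌈(6·1560+1540)/2131⌉ = ⌈12460/2131⌉ − ⌈10900/2131⌉ = 6 − 6 = 0
n=7: ⌈(8·1560+1540)/2131⌉ − ⌈(7·1560+1540)/2131⌉ = ⌈14020/2131⌉ − ⌈12460/2131⌉ = 7 − 6 = 1
n=8: ⌈(9·1560+1540)/2131⌉ − ⌈(8·1560+1540)/2131⌉ = ⌈15580/2131⌉ − ⌈14020/2131⌉ = 8 − 7 = 1
n=9: ⌈(10·1560+1540)/2131⌉ − ⌈(9·1560+1540)/2131⌉ = ⌈17140/2131⌉ − ⌈15580/2131⌉ = 9 − 8 = 1
n=10: ⌈(11·1560+1540)/2131⌉ − ⌈(10·1560+1540)/2131⌉ = ⌈18700/2131⌉ − ⌈17140/2131⌉ = 9 − 9 = 0
n=11: ⌈(12·1560+1540)/2131⌉ − ⌈(11·1560+1540)/2131⌉ = ⌈20260/2131⌉ − ⌈18700/2131⌉ = 10 − 9 = 1
n=12: ⌈(13·1560+1540)/2131⌉ − ⌈(12·1560+1540)/2131⌉ = ⌈21820/2131⌉ − ⌈20260/2131⌉ = 11 − 10 = 1
n=13: ⌈(14·1560+1540)/2131⌉ − ⌈(13·1560+1540)/2131⌉ = ⌈23380/2131⌉ − ⌈21820/2131⌉ = 11 − 11 = 0
n=14: ⌈(15·1560+1540)/2131⌉ − ⌈(14·1560+1540)/2131⌉ = ⌈24940/2131⌉ − ⌈23380/2131⌉ = 12 − 11 = 1
n=15: ⌈(16·1560+1540)/2131⌉ − ⌈(15·1560+1540)/2131⌉ = ⌈26500/2131⌉ − ⌈24940/2131⌉ = 13 − 12 = 1
n=16: ⌈(17·1560+1540)/2131⌉ − ⌈(16·1560+1540)/2131⌉ = ⌈28060/2131⌉ − ⌈26500/2131⌉ = 14 − 13 = 1
n=17: ⌈(18·1560+1540)/2131⌉ − ⌈(17·1560+1540)/2131⌉ = ⌈29620/2131⌉ − ⌈28060/2131⌉ = 14 − 14 = 0
n=18: ⌈(19·1560+1540)/2131⌉ − ⌈(18·1560+1540)/2131⌉ = ⌈31180/2131⌉ − ⌈29620/2131⌉ = 15 − 14 = 1
n=19: ⌈(20·1560+1540)/2131⌉ − ⌈(19·1560+1540)/2131⌉ = ⌈32740/2131⌉ − ⌈31180/2131⌉ = 16 − 15 = 1
n=20: ⌈(21·1560+1540)/2131⌉ − ⌈(20·1560+1540)/2131⌉ = ⌈34300/2131⌉ − ⌈32740/2131⌉ = 17 − 16 = 1
n=21: ⌈(22·1560+1540)/2131⌉ − ⌈(21·1560+1540)/2131⌉ = ⌈35860/2131⌉ − ⌈34300/2131⌉ = 17 − 17 = 0
n=22: ⌈(23·1560+1540)/2131⌉ − ⌈(22·1560+1540)/2131⌉ = ⌈37420/2131⌉ − ⌈35860/2131⌉ = 18 − 17 = 1
n=23: ⌈(24·1560+1540)/2131⌉ − ⌈(23·1560+1540)/2131⌉ = ⌈38980/2131⌉ − ⌈37420/2131⌉ = 19 − 18 = 1
n=24: ⌈(25·1560+1540)/2131⌉ − ⌈(24·1560+1540)/2131⌉ = ⌈40540/2131⌉ − ⌈38980/2131⌉ = 20 − 19 = 1
n=25: ⌈(26·1560+1540)/2131⌉ − ⌈(25·1560+1540)/2131⌉ = ⌈42100/2131⌉ − ⌈40540/2131⌉ = 20 − 20 = 0
n=26: ⌈(27·1560+1540)/2131⌉ − ⌈(26·1560+1540)/2131⌉ = ⌈43660/2131⌉ − ⌈42100/2131⌉ = 21 − 20 = 1
n=27: ⌈(28·1560+1540)/2131⌉ − ⌈(27·1560+1540)/2131⌉ = ⌈45220/2131⌉ − ⌈43660/2131⌉ = 22 − 21 = 1
n=28: ⌈(29·1560+1540)/2131⌉ − ⌈(28·1560+1540)/2131⌉ = ⌈46780/2131⌉ − ⌈45220/2131⌉ = 22 − 22 = 0
n=29: ⌈(30·1560+1540)/2131⌉ − ⌈(29·1560+1540)/2131⌉ = ⌈48340/2131⌉ − ⌈46780/2131⌉ = 23 − 22 = 1
n=30: ⌈(31·1560+1540)/2131⌉ − ⌈(30·1560+1540)/2131⌉ = ⌈49900/2131⌉ − ⌈48340/2131⌉ = 24 − 23 = 1
n=31: ⌈(32·1560+1540)/2131⌉ − ⌈(31·1560+1540)/2131⌉ = ⌈51460/2131⌉ − ⌈49900/2131⌉ = 25 − 24 = 1
n=32: ⌈(33·1560+1540)/2131⌉ − ⌈(32·1560+1540)/2131⌉ = ⌈53020/2131⌉ − ⌈51460/2131⌉ = 25 − 25 = 0
n=33: ⌈(34·1560+1540)/2131⌉ − ⌈(33·1560+1540)/2131⌉ = ⌈54580/2131⌉ − ⌈53020/2131⌉ = 26 − 25 = 1
n=34: ⌈(35·1560+1540)/2131⌉ − ⌈(34·1560+1540)/2131⌉ = ⌈56140/2131⌉ − ⌈54580/2131⌉ = 27 − 26 = 1
n=35: ⌈(36·1560+1540)/2131⌉ − ⌈(35·1560+1540)/2131⌉ = ⌈57700/2131⌉ − ⌈56140/2131⌉ = 28 − 27 = 1
n=36: ⌈(37·1560+1540)/2131⌉ − ⌈(36·1560+1540)/2131⌉ = ⌈59260/2131⌉ − ⌈57700/2131⌉ = 28 − 28 = 0
n=37: ⌈(38·1560+1540)/2131⌉ − ⌈(37·1560+1540)/2131⌉ = ⌈60820/2131⌉ − ⌈59260/2131⌉ = 29 − 28 = 1
n=38: ⌈(39·1560+1540)/2131⌉ − ⌈(38·1560+1540)/2131⌉ = ⌈62380/2131⌉ − ⌈60820/2131⌉ = 30 − 29 = 1
n=39: ⌈(40·1560+1540)/2131⌉ − ⌈(39·1560+1540)/2131⌉ = ⌈63940/2131⌉ − ⌈62380/2131⌉ = 31 − 30 = 1
n=40: ⌈(41·1560+1540)/2131⌉ − ⌈(40·1560+1540)/2131⌉ = ⌈65500/2131⌉ − ⌈63940/2131⌉ = 31 − 31 = 0
n=41: ⌈(42·1560+1540)/2131⌉ − ⌈(41·1560+1540)/2131⌉ = ⌈67060/2131⌉ − ⌈65500/2131⌉ = 32 − 31 = 1
n=42: ⌈(43·1560+1540)/2131⌉ − ⌈(42·1560+1540)/2131⌉ = ⌈68620/2131⌉ − ⌈67060/2131⌉ = 33 − 32 = 1
n=43: ⌈(44·1560+1540)/2131⌉ − ⌈(43·1560+1540)/2131⌉ = ⌈70180/2131⌉ − ⌈68620/2131⌉ = 33 − 33 = 0
n=44: ⌈(45·1560+1540)/2131⌉ − ⌈(44·1560+1540)/2131⌉ = ⌈71740/2131⌉ − ⌈70180/2131⌉ = 34 − 33 = 1
n=45: ⌈(46·1560+1540)/2131⌉ − ⌈(45·1560+1540)/2131⌉ = ⌈73300/2131⌉ − ⌈71740/2131⌉ = 35 − 34 = 1
n=46: ⌈(47·1560+1540)/2131⌉ − ⌈(46·1560+1540)/2131⌉ = ⌈74860/2131⌉ − ⌈73300/2131⌉ = 36 − 35 = 1
n=47: ⌈(48·1560+1540)/2131⌉ − ⌈(47·1560+1540)/2131⌉ = ⌈76420/2131⌉ − ⌈74860/2131⌉ = 36 − 36 = 0
n=48: ⌈(49·1560+1540)/2131⌉ − ⌈(48·1560+1540)/2131⌉ = ⌈77980/2131⌉ − ⌈76420/2131⌉ = 37 − 36 = 1
n=49: ⌈(50·1560+1540)/2131⌉ − ⌈(49·1560+1540)/2131⌉ = ⌈79540/2131⌉ − ⌈77980/2131⌉ = 38 − 37 = 1

11011101110110111011101110110111011101110110111011


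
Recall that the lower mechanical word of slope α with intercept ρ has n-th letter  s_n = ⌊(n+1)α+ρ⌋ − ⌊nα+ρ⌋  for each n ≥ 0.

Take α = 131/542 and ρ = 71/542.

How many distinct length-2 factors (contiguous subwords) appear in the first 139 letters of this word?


t_n = ⌊(n·131+71)/542⌋ for n = 0 … 139:
  n=0…9: ⌊71/542⌋=0 ⌊202/542⌋=0 ⌊333/542⌋=0 ⌊464/542⌋=0 ⌊595/542⌋=1 ⌊726/542⌋=1 ⌊857/542⌋=1 ⌊988/542⌋=1 ⌊1119/542⌋=2 ⌊1250/542⌋=2
  n=10…19: ⌊1381/542⌋=2 ⌊1512/542⌋=2 ⌊1643/542⌋=3 ⌊1774/542⌋=3 ⌊1905/542⌋=3 ⌊2036/542⌋=3 ⌊2167/542⌋=3 ⌊2298/542⌋=4 ⌊2429/542⌋=4 ⌊2560/542⌋=4
  n=20…29: ⌊2691/542⌋=4 ⌊2822/542⌋=5 ⌊2953/542⌋=5 ⌊3084/542⌋=5 ⌊3215/542⌋=5 ⌊3346/542⌋=6 ⌊3477/542⌋=6 ⌊3608/542⌋=6 ⌊3739/542⌋=6 ⌊3870/542⌋=7
  n=30…39: ⌊4001/542⌋=7 ⌊4132/542⌋=7 ⌊4263/542⌋=7 ⌊4394/542⌋=8 ⌊4525/542⌋=8 ⌊4656/542⌋=8 ⌊4787/542⌋=8 ⌊4918/542⌋=9 ⌊5049/542⌋=9 ⌊5180/542⌋=9
  n=40…49: ⌊5311/542⌋=9 ⌊5442/542⌋=10 ⌊5573/542⌋=10 ⌊5704/542⌋=10 ⌊5835/542⌋=10 ⌊5966/542⌋=11 ⌊6097/542⌋=11 ⌊6228/542⌋=11 ⌊6359/542⌋=11 ⌊6490/542⌋=11
  n=50…59: ⌊6621/542⌋=12 ⌊6752/542⌋=12 ⌊6883/542⌋=12 ⌊7014/542⌋=12 ⌊7145/542⌋=13 ⌊7276/542⌋=13 ⌊7407/542⌋=13 ⌊7538/542⌋=13 ⌊7669/542⌋=14 ⌊7800/542⌋=14
  n=60…69: ⌊7931/542⌋=14 ⌊8062/542⌋=14 ⌊8193/542⌋=15 ⌊8324/542⌋=15 ⌊8455/542⌋=15 ⌊8586/542⌋=15 ⌊8717/542⌋=16 ⌊8848/542⌋=16 ⌊8979/542⌋=16 ⌊9110/542⌋=16
  n=70…79: ⌊9241/542⌋=17 ⌊9372/542⌋=17 ⌊9503/542⌋=17 ⌊9634/542⌋=17 ⌊9765/542⌋=18 ⌊9896/542⌋=18 ⌊10027/542⌋=18 ⌊10158/542⌋=18 ⌊10289/542⌋=18 ⌊10420/542⌋=19
  n=80…89: ⌊10551/542⌋=19 ⌊10682/542⌋=19 ⌊10813/542⌋=19 ⌊10944/542⌋=20 ⌊11075/542⌋=20 ⌊11206/542⌋=20 ⌊11337/542⌋=20 ⌊11468/542⌋=21 ⌊11599/542⌋=21 ⌊11730/542⌋=21
  n=90…99: ⌊11861/542⌋=21 ⌊11992/542⌋=22 ⌊12123/542⌋=22 ⌊12254/542⌋=22 ⌊12385/542⌋=22 ⌊12516/542⌋=23 ⌊12647/542⌋=23 ⌊12778/542⌋=23 ⌊12909/542⌋=23 ⌊13040/542⌋=24
  n=100…109: ⌊13171/542⌋=24 ⌊13302/542⌋=24 ⌊13433/542⌋=24 ⌊13564/542⌋=25 ⌊13695/542⌋=25 ⌊13826/542⌋=25 ⌊13957/542⌋=25 ⌊14088/542⌋=25 ⌊14219/542⌋=26 ⌊14350/542⌋=26
  n=110…119: ⌊14481/542⌋=26 ⌊14612/542⌋=26 ⌊14743/542⌋=27 ⌊14874/542⌋=27 ⌊15005/542⌋=27 ⌊15136/542⌋=27 ⌊15267/542⌋=28 ⌊15398/542⌋=28 ⌊15529/542⌋=28 ⌊15660/542⌋=28
  n=120…129: ⌊15791/542⌋=29 ⌊15922/542⌋=29 ⌊16053/542⌋=29 ⌊16184/542⌋=29 ⌊16315/542⌋=30 ⌊16446/542⌋=30 ⌊16577/542⌋=30 ⌊16708/542⌋=30 ⌊16839/542⌋=31 ⌊16970/542⌋=31
  n=130…139: ⌊17101/542⌋=31 ⌊17232/542⌋=31 ⌊17363/542⌋=32 ⌊17494/542⌋=32 ⌊17625/542⌋=32 ⌊17756/542⌋=32 ⌊17887/542⌋=33 ⌊18018/542⌋=33 ⌊18149/542⌋=33 ⌊18280/542⌋=33
s_n = t_(n+1) − t_n for n = 0 … 138 gives
prefix = 0001000100010000100010001000100010001000100010000100010001000100010001000100001000100010001000100010001000010001000100010001000100010001000
slide a length-2 window over [0..1] … [137..138] (138 windows); first occurrence of each distinct factor:
  [  0..  1] 00
  [  2..  3] 01
  [  3..  4] 10
  (the other 135 windows repeat one of these)
distinct factors: {00, 01, 10}
count = 3  (Sturmian bound for length 2 is 3)

3


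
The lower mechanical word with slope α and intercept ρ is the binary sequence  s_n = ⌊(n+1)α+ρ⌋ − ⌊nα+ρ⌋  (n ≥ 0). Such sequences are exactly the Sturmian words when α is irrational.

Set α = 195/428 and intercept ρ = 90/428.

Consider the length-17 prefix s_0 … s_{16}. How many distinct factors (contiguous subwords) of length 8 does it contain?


8

t_n = ⌊(n·195+90)/428⌋ for n = 0 … 17:
  n=0…9: ⌊90/428⌋=0 ⌊285/428⌋=0 ⌊480/428⌋=1 ⌊675/428⌋=1 ⌊870/428⌋=2 ⌊1065/428⌋=2 ⌊1260/428⌋=2 ⌊1455/428⌋=3 ⌊1650/428⌋=3 ⌊1845/428⌋=4
  n=10…17: ⌊2040/428⌋=4 ⌊2235/428⌋=5 ⌊2430/428⌋=5 ⌊2625/428⌋=6 ⌊2820/428⌋=6 ⌊3015/428⌋=7 ⌊3210/428⌋=7 ⌊3405/428⌋=7
s_n = t_(n+1) − t_n for n = 0 … 16 gives
prefix = 01010010101010100
slide a length-8 window over [0..7] … [9..16] (10 windows); first occurrence of each distinct factor:
  [  0..  7] 01010010
  [  1..  8] 10100101
  [  2..  9] 01001010
  [  3.. 10] 10010101
  [  4.. 11] 00101010
  [  5.. 12] 01010101
  [  6.. 13] 10101010
  [  9.. 16] 01010100
  (the other 2 windows repeat one of these)
distinct factors: {00101010, 01001010, 01010010, 01010100, 01010101, 10010101, 10100101, 10101010}
count = 8  (Sturmian bound for length 8 is 9)


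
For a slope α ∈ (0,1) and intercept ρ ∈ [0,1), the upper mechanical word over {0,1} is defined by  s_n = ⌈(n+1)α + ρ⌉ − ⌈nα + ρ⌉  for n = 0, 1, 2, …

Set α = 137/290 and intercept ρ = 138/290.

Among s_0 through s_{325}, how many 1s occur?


154

#1s = Σ_{n=0}^{325} s_n = Σ_{n=0}^{325} (⌈(n+1)α+ρ⌉ − ⌈nα+ρ⌉)
the sum telescopes: every ⌈nα+ρ⌉ with 0 < n < 326 appears once with + and once with −, leaving ⌈326α+ρ⌉ − ⌈0·α+ρ⌉
326α + ρ = (326·137 + 138) / 290 = 44800/290
ρ = 138/290
⌈44800/290⌉ = 155,  ⌈138/290⌉ = 1
#1s = 155 − 1 = 154


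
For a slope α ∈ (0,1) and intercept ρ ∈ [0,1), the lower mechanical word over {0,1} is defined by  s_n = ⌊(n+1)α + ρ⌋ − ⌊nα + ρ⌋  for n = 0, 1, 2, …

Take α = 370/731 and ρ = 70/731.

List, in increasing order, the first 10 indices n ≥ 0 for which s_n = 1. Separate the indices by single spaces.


n=0: ⌊440/731⌋−⌊70/731⌋ = 0−0 = 0
n=1: ⌊810/731⌋−⌊440/731⌋ = 1−0 = 1  ← one
n=2: ⌊1180/731⌋−⌊810/731⌋ = 1−1 = 0
n=3: ⌊1550/731⌋−⌊1180/731⌋ = 2−1 = 1  ← one
n=4: ⌊1920/731⌋−⌊1550/731⌋ = 2−2 = 0
n=5: ⌊2290/731⌋−⌊1920/731⌋ = 3−2 = 1  ← one
n=6: ⌊2660/731⌋−⌊2290/731⌋ = 3−3 = 0
n=7: ⌊3030/731⌋−⌊2660/731⌋ = 4−3 = 1  ← one
n=8: ⌊3400/731⌋−⌊3030/731⌋ = 4−4 = 0
n=9: ⌊3770/731⌋−⌊3400/731⌋ = 5−4 = 1  ← one
n=10: ⌊4140/731⌋−⌊3770/731⌋ = 5−5 = 0
n=11: ⌊4510/731⌋−⌊4140/731⌋ = 6−5 = 1  ← one
n=12: ⌊4880/731⌋−⌊4510/731⌋ = 6−6 = 0
n=13: ⌊5250/731⌋−⌊4880/731⌋ = 7−6 = 1  ← one
n=14: ⌊5620/731⌋−⌊5250/731⌋ = 7−7 = 0
n=15: ⌊5990/731⌋−⌊5620/731⌋ = 8−7 = 1  ← one
n=16: ⌊6360/731⌋−⌊5990/731⌋ = 8−8 = 0
n=17: ⌊6730/731⌋−⌊6360/731⌋ = 9−8 = 1  ← one
n=18: ⌊7100/731⌋−⌊6730/731⌋ = 9−9 = 0
n=19: ⌊7470/731⌋−⌊7100/731⌋ = 10−9 = 1  ← one
positions of the first 10 ones: 1 3 5 7 9 11 13 15 17 19

1 3 5 7 9 11 13 15 17 19


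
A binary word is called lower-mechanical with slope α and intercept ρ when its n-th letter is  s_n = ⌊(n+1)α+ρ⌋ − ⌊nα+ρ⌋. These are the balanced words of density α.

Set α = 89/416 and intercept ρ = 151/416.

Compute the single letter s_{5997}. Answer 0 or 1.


0

(n+1)α + ρ = (5998·89 + 151) / 416 = 533973/416
nα + ρ     = (5997·89 + 151) / 416 = 533884/416
⌊533973/416⌋ = 1283,  ⌊533884/416⌋ = 1283
s_{5997} = 1283 − 1283 = 0


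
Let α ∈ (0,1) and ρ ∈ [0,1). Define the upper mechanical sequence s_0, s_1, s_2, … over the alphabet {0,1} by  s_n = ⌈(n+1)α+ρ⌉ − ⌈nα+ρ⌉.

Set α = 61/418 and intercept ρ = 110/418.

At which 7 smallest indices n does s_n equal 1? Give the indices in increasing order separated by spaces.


n=0: ⌈171/418⌉−⌈110/418⌉ = 1−1 = 0
n=1: ⌈232/418⌉−⌈171/418⌉ = 1−1 = 0
n=2: ⌈293/418⌉−⌈232/418⌉ = 1−1 = 0
n=3: ⌈354/418⌉−⌈293/418⌉ = 1−1 = 0
n=4: ⌈415/418⌉−⌈354/418⌉ = 1−1 = 0
n=5: ⌈476/418⌉−⌈415/418⌉ = 2−1 = 1  ← one
n=6: ⌈537/418⌉−⌈476/418⌉ = 2−2 = 0
n=7: ⌈598/418⌉−⌈537/418⌉ = 2−2 = 0
n=8: ⌈659/418⌉−⌈598/418⌉ = 2−2 = 0
n=9: ⌈720/418⌉−⌈659/418⌉ = 2−2 = 0
n=10: ⌈781/418⌉−⌈720/418⌉ = 2−2 = 0
n=11: ⌈842/418⌉−⌈781/418⌉ = 3−2 = 1  ← one
n=12: ⌈903/418⌉−⌈842/418⌉ = 3−3 = 0
n=13: ⌈964/418⌉−⌈903/418⌉ = 3−3 = 0
n=14: ⌈1025/418⌉−⌈964/418⌉ = 3−3 = 0
n=15: ⌈1086/418⌉−⌈1025/418⌉ = 3−3 = 0
n=16: ⌈1147/418⌉−⌈1086/418⌉ = 3−3 = 0
n=17: ⌈1208/418⌉−⌈1147/418⌉ = 3−3 = 0
n=18: ⌈1269/418⌉−⌈1208/418⌉ = 4−3 = 1  ← one
n=19: ⌈1330/418⌉−⌈1269/418⌉ = 4−4 = 0
n=20: ⌈1391/418⌉−⌈1330/418⌉ = 4−4 = 0
n=21: ⌈1452/418⌉−⌈1391/418⌉ = 4−4 = 0
n=22: ⌈1513/418⌉−⌈1452/418⌉ = 4−4 = 0
n=23: ⌈1574/418⌉−⌈1513/418⌉ = 4−4 = 0
n=24: ⌈1635/418⌉−⌈1574/418⌉ = 4−4 = 0
n=25: ⌈1696/418⌉−⌈1635/418⌉ = 5−4 = 1  ← one
n=26: ⌈1757/418⌉−⌈1696/418⌉ = 5−5 = 0
n=27: ⌈1818/418⌉−⌈1757/418⌉ = 5−5 = 0
n=28: ⌈1879/418⌉−⌈1818/418⌉ = 5−5 = 0
n=29: ⌈1940/418⌉−⌈1879/418⌉ = 5−5 = 0
n=30: ⌈2001/418⌉−⌈1940/418⌉ = 5−5 = 0
n=31: ⌈2062/418⌉−⌈2001/418⌉ = 5−5 = 0
n=32: ⌈2123/418⌉−⌈2062/418⌉ = 6−5 = 1  ← one
n=33: ⌈2184/418⌉−⌈2123/418⌉ = 6−6 = 0
n=34: ⌈2245/418⌉−⌈2184/418⌉ = 6−6 = 0
n=35: ⌈2306/418⌉−⌈2245/418⌉ = 6−6 = 0
n=36: ⌈2367/418⌉−⌈2306/418⌉ = 6−6 = 0
n=37: ⌈2428/418⌉−⌈2367/418⌉ = 6−6 = 0
n=38: ⌈2489/418⌉−⌈2428/418⌉ = 6−6 = 0
n=39: ⌈2550/418⌉−⌈2489/418⌉ = 7−6 = 1  ← one
n=40: ⌈2611/418⌉−⌈2550/418⌉ = 7−7 = 0
n=41: ⌈2672/418⌉−⌈2611/418⌉ = 7−7 = 0
n=42: ⌈2733/418⌉−⌈2672/418⌉ = 7−7 = 0
n=43: ⌈2794/418⌉−⌈2733/418⌉ = 7−7 = 0
n=44: ⌈2855/418⌉−⌈2794/418⌉ = 7−7 = 0
n=45: ⌈2916/418⌉−⌈2855/418⌉ = 7−7 = 0
n=46: ⌈2977/418⌉−⌈2916/418⌉ = 8−7 = 1  ← one
positions of the first 7 ones: 5 11 18 25 32 39 46

5 11 18 25 32 39 46


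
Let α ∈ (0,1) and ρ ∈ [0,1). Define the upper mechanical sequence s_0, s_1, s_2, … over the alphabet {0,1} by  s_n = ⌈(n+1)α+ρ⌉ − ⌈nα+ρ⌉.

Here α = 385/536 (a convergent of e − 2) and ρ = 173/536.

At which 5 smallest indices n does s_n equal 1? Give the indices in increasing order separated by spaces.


0 2 3 5 6

n=0: ⌈558/536⌉−⌈173/536⌉ = 2−1 = 1  ← one
n=1: ⌈943/536⌉−⌈558/536⌉ = 2−2 = 0
n=2: ⌈1328/536⌉−⌈943/536⌉ = 3−2 = 1  ← one
n=3: ⌈1713/536⌉−⌈1328/536⌉ = 4−3 = 1  ← one
n=4: ⌈2098/536⌉−⌈1713/536⌉ = 4−4 = 0
n=5: ⌈2483/536⌉−⌈2098/536⌉ = 5−4 = 1  ← one
n=6: ⌈2868/536⌉−⌈2483/536⌉ = 6−5 = 1  ← one
positions of the first 5 ones: 0 2 3 5 6


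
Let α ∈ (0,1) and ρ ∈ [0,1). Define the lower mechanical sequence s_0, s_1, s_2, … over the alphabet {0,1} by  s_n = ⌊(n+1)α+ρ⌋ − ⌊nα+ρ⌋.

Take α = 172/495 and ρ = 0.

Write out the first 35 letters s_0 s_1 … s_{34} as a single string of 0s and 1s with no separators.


n=0: ⌊(1·172)/495⌋ − ⌊(0·172)/495⌋ = ⌊172/495⌋ − ⌊0/495⌋ = 0 − 0 = 0
n=1: ⌊(2·172)/495⌋ − ⌊(1·172)/495⌋ = ⌊344/495⌋ − ⌊172/495⌋ = 0 − 0 = 0
n=2: ⌊(3·172)/495⌋ − ⌊(2·172)/495⌋ = ⌊516/495⌋ − ⌊344/495⌋ = 1 − 0 = 1
n=3: ⌊(4·172)/495⌋ − ⌊(3·172)/495⌋ = ⌊688/495⌋ − ⌊516/495⌋ = 1 − 1 = 0
n=4: ⌊(5·172)/495⌋ − ⌊(4·172)/495⌋ = ⌊860/495⌋ − ⌊688/495⌋ = 1 − 1 = 0
n=5: ⌊(6·172)/495⌋ − ⌊(5·172)/495⌋ = ⌊1032/495⌋ − ⌊860/495⌋ = 2 − 1 = 1
n=6: ⌊(7·172)/495⌋ − ⌊(6·172)/495⌋ = ⌊1204/495⌋ − ⌊1032/495⌋ = 2 − 2 = 0
n=7: ⌊(8·172)/495⌋ − ⌊(7·172)/495⌋ = ⌊1376/495⌋ − ⌊1204/495⌋ = 2 − 2 = 0
n=8: ⌊(9·172)/495⌋ − ⌊(8·172)/495⌋ = ⌊1548/495⌋ − ⌊1376/495⌋ = 3 − 2 = 1
n=9: ⌊(10·172)/495⌋ − ⌊(9·172)/495⌋ = ⌊1720/495⌋ − ⌊1548/495⌋ = 3 − 3 = 0
n=10: ⌊(11·172)/495⌋ − ⌊(10·172)/495⌋ = ⌊1892/495⌋ − ⌊1720/495⌋ = 3 − 3 = 0
n=11: ⌊(12·172)/495⌋ − ⌊(11·172)/495⌋ = ⌊2064/495⌋ − ⌊1892/495⌋ = 4 − 3 = 1
n=12: ⌊(13·172)/495⌋ − ⌊(12·172)/495⌋ = ⌊2236/495⌋ − ⌊2064/495⌋ = 4 − 4 = 0
n=13: ⌊(14·172)/495⌋ − ⌊(13·172)/495⌋ = ⌊2408/495⌋ − ⌊2236/495⌋ = 4 − 4 = 0
n=14: ⌊(15·172)/495⌋ − ⌊(14·172)/495⌋ = ⌊2580/495⌋ − ⌊2408/495⌋ = 5 − 4 = 1
n=15: ⌊(16·172)/495⌋ − ⌊(15·172)/495⌋ = ⌊2752/495⌋ − ⌊2580/495⌋ = 5 − 5 = 0
n=16: ⌊(17·172)/495⌋ − ⌊(16·172)/495⌋ = ⌊2924/495⌋ − ⌊2752/495⌋ = 5 − 5 = 0
n=17: ⌊(18·172)/495⌋ − ⌊(17·172)/495⌋ = ⌊3096/495⌋ − ⌊2924/495⌋ = 6 − 5 = 1
n=18: ⌊(19·172)/495⌋ − ⌊(18·172)/495⌋ = ⌊3268/495⌋ − ⌊3096/495⌋ = 6 − 6 = 0
n=19: ⌊(20·172)/495⌋ − ⌊(19·172)/495⌋ = ⌊3440/495⌋ − ⌊3268/495⌋ = 6 − 6 = 0
n=20: ⌊(21·172)/495⌋ − ⌊(20·172)/495⌋ = ⌊3612/495⌋ − ⌊3440/495⌋ = 7 − 6 = 1
n=21: ⌊(22·172)/495⌋ − ⌊(21·172)/495⌋ = ⌊3784/495⌋ − ⌊3612/495⌋ = 7 − 7 = 0
n=22: ⌊(23·172)/495⌋ − ⌊(22·172)/495⌋ = ⌊3956/495⌋ − ⌊3784/495⌋ = 7 − 7 = 0
n=23: ⌊(24·172)/495⌋ − ⌊(23·172)/495⌋ = ⌊4128/495⌋ − ⌊3956/495⌋ = 8 − 7 = 1
n=24: ⌊(25·172)/495⌋ − ⌊(24·172)/495⌋ = ⌊4300/495⌋ − ⌊4128/495⌋ = 8 − 8 = 0
n=25: ⌊(26·172)/495⌋ − ⌊(25·172)/495⌋ = ⌊4472/495⌋ − ⌊4300/495⌋ = 9 − 8 = 1
n=26: ⌊(27·172)/495⌋ − ⌊(26·172)/495⌋ = ⌊4644/495⌋ − ⌊4472/495⌋ = 9 − 9 = 0
n=27: ⌊(28·172)/495⌋ − ⌊(27·172)/495⌋ = ⌊4816/495⌋ − ⌊4644/495⌋ = 9 − 9 = 0
n=28: ⌊(29·172)/495⌋ − ⌊(28·172)/495⌋ = ⌊4988/495⌋ − ⌊4816/495⌋ = 10 − 9 = 1
n=29: ⌊(30·172)/495⌋ − ⌊(29·172)/495⌋ = ⌊5160/495⌋ − ⌊4988/495⌋ = 10 − 10 = 0
n=30: ⌊(31·172)/495⌋ − ⌊(30·172)/495⌋ = ⌊5332/495⌋ − ⌊5160/495⌋ = 10 − 10 = 0
n=31: ⌊(32·172)/495⌋ − ⌊(31·172)/495⌋ = ⌊5504/495⌋ − ⌊5332/495⌋ = 11 − 10 = 1
n=32: ⌊(33·172)/495⌋ − ⌊(32·172)/495⌋ = ⌊5676/495⌋ − ⌊5504/495⌋ = 11 − 11 = 0
n=33: ⌊(34·172)/495⌋ − ⌊(33·172)/495⌋ = ⌊5848/495⌋ − ⌊5676/495⌋ = 11 − 11 = 0
n=34: ⌊(35·172)/495⌋ − ⌊(34·172)/495⌋ = ⌊6020/495⌋ − ⌊5848/495⌋ = 12 − 11 = 1

00100100100100100100100101001001001


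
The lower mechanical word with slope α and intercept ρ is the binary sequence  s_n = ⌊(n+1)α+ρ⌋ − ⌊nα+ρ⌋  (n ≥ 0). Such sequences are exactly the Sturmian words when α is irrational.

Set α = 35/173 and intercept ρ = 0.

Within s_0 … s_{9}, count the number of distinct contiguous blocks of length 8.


t_n = ⌊(n·35)/173⌋ for n = 0 … 10:
  n=0…9: ⌊0/173⌋=0 ⌊35/173⌋=0 ⌊70/173⌋=0 ⌊105/173⌋=0 ⌊140/173⌋=0 ⌊175/173⌋=1 ⌊210/173⌋=1 ⌊245/173⌋=1 ⌊280/173⌋=1 ⌊315/173⌋=1
  n=10: ⌊350/173⌋=2
s_n = t_(n+1) − t_n for n = 0 … 9 gives
prefix = 0000100001
slide a length-8 window over [0..7] … [2..9] (3 windows); first occurrence of each distinct factor:
  [  0..  7] 00001000
  [  1..  8] 00010000
  [  2..  9] 00100001
distinct factors: {00001000, 00010000, 00100001}
count = 3  (Sturmian bound for length 8 is 9)

3


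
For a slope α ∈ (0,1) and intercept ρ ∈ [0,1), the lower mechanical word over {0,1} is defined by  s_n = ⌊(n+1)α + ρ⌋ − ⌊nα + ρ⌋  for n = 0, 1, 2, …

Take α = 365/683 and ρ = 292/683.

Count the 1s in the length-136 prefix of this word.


73

#1s = Σ_{n=0}^{135} s_n = Σ_{n=0}^{135} (⌊(n+1)α+ρ⌋ − ⌊nα+ρ⌋)
the sum telescopes: every ⌊nα+ρ⌋ with 0 < n < 136 appears once with + and once with −, leaving ⌊136α+ρ⌋ − ⌊0·α+ρ⌋
136α + ρ = (136·365 + 292) / 683 = 49932/683
ρ = 292/683
⌊49932/683⌋ = 73,  ⌊292/683⌋ = 0
#1s = 73 − 0 = 73


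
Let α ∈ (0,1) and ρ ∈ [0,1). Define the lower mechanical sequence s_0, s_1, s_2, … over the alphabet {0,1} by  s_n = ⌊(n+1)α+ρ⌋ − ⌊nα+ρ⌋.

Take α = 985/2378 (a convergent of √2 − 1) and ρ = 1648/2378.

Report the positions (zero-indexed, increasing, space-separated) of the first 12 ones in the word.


n=0: ⌊2633/2378⌋−⌊1648/2378⌋ = 1−0 = 1  ← one
n=1: ⌊3618/2378⌋−⌊2633/2378⌋ = 1−1 = 0
n=2: ⌊4603/2378⌋−⌊3618/2378⌋ = 1−1 = 0
n=3: ⌊5588/2378⌋−⌊4603/2378⌋ = 2−1 = 1  ← one
n=4: ⌊6573/2378⌋−⌊5588/2378⌋ = 2−2 = 0
n=5: ⌊7558/2378⌋−⌊6573/2378⌋ = 3−2 = 1  ← one
n=6: ⌊8543/2378⌋−⌊7558/2378⌋ = 3−3 = 0
n=7: ⌊9528/2378⌋−⌊8543/2378⌋ = 4−3 = 1  ← one
n=8: ⌊10513/2378⌋−⌊9528/2378⌋ = 4−4 = 0
n=9: ⌊11498/2378⌋−⌊10513/2378⌋ = 4−4 = 0
n=10: ⌊12483/2378⌋−⌊11498/2378⌋ = 5−4 = 1  ← one
n=11: ⌊13468/2378⌋−⌊12483/2378⌋ = 5−5 = 0
n=12: ⌊14453/2378⌋−⌊13468/2378⌋ = 6−5 = 1  ← one
n=13: ⌊15438/2378⌋−⌊14453/2378⌋ = 6−6 = 0
n=14: ⌊16423/2378⌋−⌊15438/2378⌋ = 6−6 = 0
n=15: ⌊17408/2378⌋−⌊16423/2378⌋ = 7−6 = 1  ← one
n=16: ⌊18393/2378⌋−⌊17408/2378⌋ = 7−7 = 0
n=17: ⌊19378/2378⌋−⌊18393/2378⌋ = 8−7 = 1  ← one
n=18: ⌊20363/2378⌋−⌊19378/2378⌋ = 8−8 = 0
n=19: ⌊21348/2378⌋−⌊20363/2378⌋ = 8−8 = 0
n=20: ⌊22333/2378⌋−⌊21348/2378⌋ = 9−8 = 1  ← one
n=21: ⌊23318/2378⌋−⌊22333/2378⌋ = 9−9 = 0
n=22: ⌊24303/2378⌋−⌊23318/2378⌋ = 10−9 = 1  ← one
n=23: ⌊25288/2378⌋−⌊24303/2378⌋ = 10−10 = 0
n=24: ⌊26273/2378⌋−⌊25288/2378⌋ = 11−10 = 1  ← one
n=25: ⌊27258/2378⌋−⌊26273/2378⌋ = 11−11 = 0
n=26: ⌊28243/2378⌋−⌊27258/2378⌋ = 11−11 = 0
n=27: ⌊29228/2378⌋−⌊28243/2378⌋ = 12−11 = 1  ← one
positions of the first 12 ones: 0 3 5 7 10 12 15 17 20 22 24 27

0 3 5 7 10 12 15 17 20 22 24 27


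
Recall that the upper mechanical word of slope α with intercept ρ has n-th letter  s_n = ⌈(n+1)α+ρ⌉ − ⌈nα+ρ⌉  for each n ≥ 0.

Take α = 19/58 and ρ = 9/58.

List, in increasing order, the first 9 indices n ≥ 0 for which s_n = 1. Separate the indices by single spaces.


n=0: ⌈28/58⌉−⌈9/58⌉ = 1−1 = 0
n=1: ⌈47/58⌉−⌈28/58⌉ = 1−1 = 0
n=2: ⌈66/58⌉−⌈47/58⌉ = 2−1 = 1  ← one
n=3: ⌈85/58⌉−⌈66/58⌉ = 2−2 = 0
n=4: ⌈104/58⌉−⌈85/58⌉ = 2−2 = 0
n=5: ⌈123/58⌉−⌈104/58⌉ = 3−2 = 1  ← one
n=6: ⌈142/58⌉−⌈123/58⌉ = 3−3 = 0
n=7: ⌈161/58⌉−⌈142/58⌉ = 3−3 = 0
n=8: ⌈180/58⌉−⌈161/58⌉ = 4−3 = 1  ← one
n=9: ⌈199/58⌉−⌈180/58⌉ = 4−4 = 0
n=10: ⌈218/58⌉−⌈199/58⌉ = 4−4 = 0
n=11: ⌈237/58⌉−⌈218/58⌉ = 5−4 = 1  ← one
n=12: ⌈256/58⌉−⌈237/58⌉ = 5−5 = 0
n=13: ⌈275/58⌉−⌈256/58⌉ = 5−5 = 0
n=14: ⌈294/58⌉−⌈275/58⌉ = 6−5 = 1  ← one
n=15: ⌈313/58⌉−⌈294/58⌉ = 6−6 = 0
n=16: ⌈332/58⌉−⌈313/58⌉ = 6−6 = 0
n=17: ⌈351/58⌉−⌈332/58⌉ = 7−6 = 1  ← one
n=18: ⌈370/58⌉−⌈351/58⌉ = 7−7 = 0
n=19: ⌈389/58⌉−⌈370/58⌉ = 7−7 = 0
n=20: ⌈408/58⌉−⌈389/58⌉ = 8−7 = 1  ← one
n=21: ⌈427/58⌉−⌈408/58⌉ = 8−8 = 0
n=22: ⌈446/58⌉−⌈427/58⌉ = 8−8 = 0
n=23: ⌈465/58⌉−⌈446/58⌉ = 9−8 = 1  ← one
n=24: ⌈484/58⌉−⌈465/58⌉ = 9−9 = 0
n=25: ⌈503/58⌉−⌈484/58⌉ = 9−9 = 0
n=26: ⌈522/58⌉−⌈503/58⌉ = 9−9 = 0
n=27: ⌈541/58⌉−⌈522/58⌉ = 10−9 = 1  ← one
positions of the first 9 ones: 2 5 8 11 14 17 20 23 27

2 5 8 11 14 17 20 23 27


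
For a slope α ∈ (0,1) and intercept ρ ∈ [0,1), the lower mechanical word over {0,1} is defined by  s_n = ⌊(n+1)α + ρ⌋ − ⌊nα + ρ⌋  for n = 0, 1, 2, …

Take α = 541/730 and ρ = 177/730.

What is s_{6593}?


(n+1)α + ρ = (6594·541 + 177) / 730 = 3567531/730
nα + ρ     = (6593·541 + 177) / 730 = 3566990/730
⌊3567531/730⌋ = 4887,  ⌊3566990/730⌋ = 4886
s_{6593} = 4887 − 4886 = 1

1


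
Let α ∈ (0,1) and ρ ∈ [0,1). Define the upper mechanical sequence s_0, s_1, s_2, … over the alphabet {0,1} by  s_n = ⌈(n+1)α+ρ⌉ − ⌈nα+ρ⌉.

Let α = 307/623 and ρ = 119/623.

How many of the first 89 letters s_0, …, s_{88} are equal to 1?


#1s = Σ_{n=0}^{88} s_n = Σ_{n=0}^{88} (⌈(n+1)α+ρ⌉ − ⌈nα+ρ⌉)
the sum telescopes: every ⌈nα+ρ⌉ with 0 < n < 89 appears once with + and once with −, leaving ⌈89α+ρ⌉ − ⌈0·α+ρ⌉
89α + ρ = (89·307 + 119) / 623 = 27442/623
ρ = 119/623
⌈27442/623⌉ = 45,  ⌈119/623⌉ = 1
#1s = 45 − 1 = 44

44


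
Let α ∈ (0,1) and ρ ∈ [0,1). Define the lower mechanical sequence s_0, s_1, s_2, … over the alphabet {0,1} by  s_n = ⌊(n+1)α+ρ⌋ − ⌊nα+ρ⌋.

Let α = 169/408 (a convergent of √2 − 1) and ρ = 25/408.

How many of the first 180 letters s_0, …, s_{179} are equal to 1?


74

#1s = Σ_{n=0}^{179} s_n = Σ_{n=0}^{179} (⌊(n+1)α+ρ⌋ − ⌊nα+ρ⌋)
the sum telescopes: every ⌊nα+ρ⌋ with 0 < n < 180 appears once with + and once with −, leaving ⌊180α+ρ⌋ − ⌊0·α+ρ⌋
180α + ρ = (180·169 + 25) / 408 = 30445/408
ρ = 25/408
⌊30445/408⌋ = 74,  ⌊25/408⌋ = 0
#1s = 74 − 0 = 74


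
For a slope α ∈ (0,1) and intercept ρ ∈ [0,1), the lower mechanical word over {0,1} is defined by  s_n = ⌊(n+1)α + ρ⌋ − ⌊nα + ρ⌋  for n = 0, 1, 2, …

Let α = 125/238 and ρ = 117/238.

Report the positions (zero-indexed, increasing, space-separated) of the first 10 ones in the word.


n=0: ⌊242/238⌋−⌊117/238⌋ = 1−0 = 1  ← one
n=1: ⌊367/238⌋−⌊242/238⌋ = 1−1 = 0
n=2: ⌊492/238⌋−⌊367/238⌋ = 2−1 = 1  ← one
n=3: ⌊617/238⌋−⌊492/238⌋ = 2−2 = 0
n=4: ⌊742/238⌋−⌊617/238⌋ = 3−2 = 1  ← one
n=5: ⌊867/238⌋−⌊742/238⌋ = 3−3 = 0
n=6: ⌊992/238⌋−⌊867/238⌋ = 4−3 = 1  ← one
n=7: ⌊1117/238⌋−⌊992/238⌋ = 4−4 = 0
n=8: ⌊1242/238⌋−⌊1117/238⌋ = 5−4 = 1  ← one
n=9: ⌊1367/238⌋−⌊1242/238⌋ = 5−5 = 0
n=10: ⌊1492/238⌋−⌊1367/238⌋ = 6−5 = 1  ← one
n=11: ⌊1617/238⌋−⌊1492/238⌋ = 6−6 = 0
n=12: ⌊1742/238⌋−⌊1617/238⌋ = 7−6 = 1  ← one
n=13: ⌊1867/238⌋−⌊1742/238⌋ = 7−7 = 0
n=14: ⌊1992/238⌋−⌊1867/238⌋ = 8−7 = 1  ← one
n=15: ⌊2117/238⌋−⌊1992/238⌋ = 8−8 = 0
n=16: ⌊2242/238⌋−⌊2117/238⌋ = 9−8 = 1  ← one
n=17: ⌊2367/238⌋−⌊2242/238⌋ = 9−9 = 0
n=18: ⌊2492/238⌋−⌊2367/238⌋ = 10−9 = 1  ← one
positions of the first 10 ones: 0 2 4 6 8 10 12 14 16 18

0 2 4 6 8 10 12 14 16 18


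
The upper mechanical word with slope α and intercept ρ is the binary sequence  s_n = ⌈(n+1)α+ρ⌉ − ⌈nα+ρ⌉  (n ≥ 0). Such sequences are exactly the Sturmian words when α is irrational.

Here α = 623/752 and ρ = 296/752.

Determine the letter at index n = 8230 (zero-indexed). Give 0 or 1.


(n+1)α + ρ = (8231·623 + 296) / 752 = 5128209/752
nα + ρ     = (8230·623 + 296) / 752 = 5127586/752
⌈5128209/752⌉ = 6820,  ⌈5127586/752⌉ = 6819
s_{8230} = 6820 − 6819 = 1

1


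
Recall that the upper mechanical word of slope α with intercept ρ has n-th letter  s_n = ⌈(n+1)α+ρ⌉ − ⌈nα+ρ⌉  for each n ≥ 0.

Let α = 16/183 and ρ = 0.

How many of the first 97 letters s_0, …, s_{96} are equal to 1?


9

#1s = Σ_{n=0}^{96} s_n = Σ_{n=0}^{96} (⌈(n+1)α+ρ⌉ − ⌈nα+ρ⌉)
the sum telescopes: every ⌈nα+ρ⌉ with 0 < n < 97 appears once with + and once with −, leaving ⌈97α+ρ⌉ − ⌈0·α+ρ⌉
97α + ρ = (97·16) / 183 = 1552/183
ρ = 0/183
⌈1552/183⌉ = 9,  ⌈0/183⌉ = 0
#1s = 9 − 0 = 9


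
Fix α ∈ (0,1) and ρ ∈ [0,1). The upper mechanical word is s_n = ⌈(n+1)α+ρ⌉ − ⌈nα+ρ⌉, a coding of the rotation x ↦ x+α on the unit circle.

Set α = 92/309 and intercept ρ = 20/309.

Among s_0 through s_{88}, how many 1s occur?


26

#1s = Σ_{n=0}^{88} s_n = Σ_{n=0}^{88} (⌈(n+1)α+ρ⌉ − ⌈nα+ρ⌉)
the sum telescopes: every ⌈nα+ρ⌉ with 0 < n < 89 appears once with + and once with −, leaving ⌈89α+ρ⌉ − ⌈0·α+ρ⌉
89α + ρ = (89·92 + 20) / 309 = 8208/309
ρ = 20/309
⌈8208/309⌉ = 27,  ⌈20/309⌉ = 1
#1s = 27 − 1 = 26


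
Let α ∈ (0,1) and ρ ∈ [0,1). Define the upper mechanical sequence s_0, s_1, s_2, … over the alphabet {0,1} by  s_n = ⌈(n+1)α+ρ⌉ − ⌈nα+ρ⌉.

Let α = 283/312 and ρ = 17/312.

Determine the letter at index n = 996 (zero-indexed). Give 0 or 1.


(n+1)α + ρ = (997·283 + 17) / 312 = 282168/312
nα + ρ     = (996·283 + 17) / 312 = 281885/312
⌈282168/312⌉ = 905,  ⌈281885/312⌉ = 904
s_{996} = 905 − 904 = 1

1


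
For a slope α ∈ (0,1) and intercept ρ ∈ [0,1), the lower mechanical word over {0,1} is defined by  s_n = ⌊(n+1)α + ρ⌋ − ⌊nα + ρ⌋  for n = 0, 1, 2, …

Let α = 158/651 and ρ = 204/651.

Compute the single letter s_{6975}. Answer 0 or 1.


(n+1)α + ρ = (6976·158 + 204) / 651 = 1102412/651
nα + ρ     = (6975·158 + 204) / 651 = 1102254/651
⌊1102412/651⌋ = 1693,  ⌊1102254/651⌋ = 1693
s_{6975} = 1693 − 1693 = 0

0


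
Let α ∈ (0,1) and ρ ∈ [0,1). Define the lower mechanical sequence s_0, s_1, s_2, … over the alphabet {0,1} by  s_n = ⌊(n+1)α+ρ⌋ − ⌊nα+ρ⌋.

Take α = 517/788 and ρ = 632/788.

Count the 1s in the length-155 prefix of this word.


#1s = Σ_{n=0}^{154} s_n = Σ_{n=0}^{154} (⌊(n+1)α+ρ⌋ − ⌊nα+ρ⌋)
the sum telescopes: every ⌊nα+ρ⌋ with 0 < n < 155 appears once with + and once with −, leaving ⌊155α+ρ⌋ − ⌊0·α+ρ⌋
155α + ρ = (155·517 + 632) / 788 = 80767/788
ρ = 632/788
⌊80767/788⌋ = 102,  ⌊632/788⌋ = 0
#1s = 102 − 0 = 102

102


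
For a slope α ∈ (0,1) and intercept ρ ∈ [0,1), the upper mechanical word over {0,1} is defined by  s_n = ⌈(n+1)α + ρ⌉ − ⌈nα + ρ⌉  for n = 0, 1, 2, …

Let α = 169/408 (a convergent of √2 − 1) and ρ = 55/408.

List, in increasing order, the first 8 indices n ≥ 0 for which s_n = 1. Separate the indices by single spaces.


2 4 6 9 11 14 16 18

n=0: ⌈224/408⌉−⌈55/408⌉ = 1−1 = 0
n=1: ⌈393/408⌉−⌈224/408⌉ = 1−1 = 0
n=2: ⌈562/408⌉−⌈393/408⌉ = 2−1 = 1  ← one
n=3: ⌈731/408⌉−⌈562/408⌉ = 2−2 = 0
n=4: ⌈900/408⌉−⌈731/408⌉ = 3−2 = 1  ← one
n=5: ⌈1069/408⌉−⌈900/408⌉ = 3−3 = 0
n=6: ⌈1238/408⌉−⌈1069/408⌉ = 4−3 = 1  ← one
n=7: ⌈1407/408⌉−⌈1238/408⌉ = 4−4 = 0
n=8: ⌈1576/408⌉−⌈1407/408⌉ = 4−4 = 0
n=9: ⌈1745/408⌉−⌈1576/408⌉ = 5−4 = 1  ← one
n=10: ⌈1914/408⌉−⌈1745/408⌉ = 5−5 = 0
n=11: ⌈2083/408⌉−⌈1914/408⌉ = 6−5 = 1  ← one
n=12: ⌈2252/408⌉−⌈2083/408⌉ = 6−6 = 0
n=13: ⌈2421/408⌉−⌈2252/408⌉ = 6−6 = 0
n=14: ⌈2590/408⌉−⌈2421/408⌉ = 7−6 = 1  ← one
n=15: ⌈2759/408⌉−⌈2590/408⌉ = 7−7 = 0
n=16: ⌈2928/408⌉−⌈2759/408⌉ = 8−7 = 1  ← one
n=17: ⌈3097/408⌉−⌈2928/408⌉ = 8−8 = 0
n=18: ⌈3266/408⌉−⌈3097/408⌉ = 9−8 = 1  ← one
positions of the first 8 ones: 2 4 6 9 11 14 16 18


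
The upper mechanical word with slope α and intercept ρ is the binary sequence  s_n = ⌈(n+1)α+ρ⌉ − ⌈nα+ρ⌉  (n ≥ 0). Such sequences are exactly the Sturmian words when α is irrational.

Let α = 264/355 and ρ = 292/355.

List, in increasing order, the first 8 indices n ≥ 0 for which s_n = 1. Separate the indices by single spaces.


0 1 2 4 5 6 8 9

n=0: ⌈556/355⌉−⌈292/355⌉ = 2−1 = 1  ← one
n=1: ⌈820/355⌉−⌈556/355⌉ = 3−2 = 1  ← one
n=2: ⌈1084/355⌉−⌈820/355⌉ = 4−3 = 1  ← one
n=3: ⌈1348/355⌉−⌈1084/355⌉ = 4−4 = 0
n=4: ⌈1612/355⌉−⌈1348/355⌉ = 5−4 = 1  ← one
n=5: ⌈1876/355⌉−⌈1612/355⌉ = 6−5 = 1  ← one
n=6: ⌈2140/355⌉−⌈1876/355⌉ = 7−6 = 1  ← one
n=7: ⌈2404/355⌉−⌈2140/355⌉ = 7−7 = 0
n=8: ⌈2668/355⌉−⌈2404/355⌉ = 8−7 = 1  ← one
n=9: ⌈2932/355⌉−⌈2668/355⌉ = 9−8 = 1  ← one
positions of the first 8 ones: 0 1 2 4 5 6 8 9


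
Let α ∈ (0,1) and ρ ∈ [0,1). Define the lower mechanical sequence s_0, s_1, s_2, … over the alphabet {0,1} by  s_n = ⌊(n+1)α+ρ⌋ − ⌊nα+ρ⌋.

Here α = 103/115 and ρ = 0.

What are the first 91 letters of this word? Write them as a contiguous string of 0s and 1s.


n=0: ⌊(1·103)/115⌋ − ⌊(0·103)/115⌋ = ⌊103/115⌋ − ⌊0/115⌋ = 0 − 0 = 0
n=1: ⌊(2·103)/115⌋ − ⌊(1·103)/115⌋ = ⌊206/115⌋ − ⌊103/115⌋ = 1 − 0 = 1
n=2: ⌊(3·103)/115⌋ − ⌊(2·103)/115⌋ = ⌊309/115⌋ − ⌊206/115⌋ = 2 − 1 = 1
n=3: ⌊(4·103)/115⌋ − ⌊(3·103)/115⌋ = ⌊412/115⌋ − ⌊309/115⌋ = 3 − 2 = 1
n=4: ⌊(5·103)/115⌋ − ⌊(4·103)/115⌋ = ⌊515/115⌋ − ⌊412/115⌋ = 4 − 3 = 1
n=5: ⌊(6·103)/115⌋ − ⌊(5·103)/115⌋ = ⌊618/115⌋ − ⌊515/115⌋ = 5 − 4 = 1
n=6: ⌊(7·103)/115⌋ − ⌊(6·103)/115⌋ = ⌊721/115⌋ − ⌊618/115⌋ = 6 − 5 = 1
n=7: ⌊(8·103)/115⌋ − ⌊(7·103)/115⌋ = ⌊824/115⌋ − ⌊721/115⌋ = 7 − 6 = 1
n=8: ⌊(9·103)/115⌋ − ⌊(8·103)/115⌋ = ⌊927/115⌋ − ⌊824/115⌋ = 8 − 7 = 1
n=9: ⌊(10·103)/115⌋ − ⌊(9·103)/115⌋ = ⌊1030/115⌋ − ⌊927/115⌋ = 8 − 8 = 0
n=10: ⌊(11·103)/115⌋ − ⌊(10·103)/115⌋ = ⌊1133/115⌋ − ⌊1030/115⌋ = 9 − 8 = 1
n=11: ⌊(12·103)/115⌋ − ⌊(11·103)/115⌋ = ⌊1236/115⌋ − ⌊1133/115⌋ = 10 − 9 = 1
n=12: ⌊(13·103)/115⌋ − ⌊(12·103)/115⌋ = ⌊1339/115⌋ − ⌊1236/115⌋ = 11 − 10 = 1
n=13: ⌊(14·103)/115⌋ − ⌊(13·103)/115⌋ = ⌊1442/115⌋ − ⌊1339/115⌋ = 12 − 11 = 1
n=14: ⌊(15·103)/115⌋ − ⌊(14·103)/115⌋ = ⌊1545/115⌋ − ⌊1442/115⌋ = 13 − 12 = 1
n=15: ⌊(16·103)/115⌋ − ⌊(15·103)/115⌋ = ⌊1648/115⌋ − ⌊1545/115⌋ = 14 − 13 = 1
n=16: ⌊(17·103)/115⌋ − ⌊(16·103)/115⌋ = ⌊1751/115⌋ − ⌊1648/115⌋ = 15 − 14 = 1
n=17: ⌊(18·103)/115⌋ − ⌊(17·103)/115⌋ = ⌊1854/115⌋ − ⌊1751/115⌋ = 16 − 15 = 1
n=18: ⌊(19·103)/115⌋ − ⌊(18·103)/115⌋ = ⌊1957/115⌋ − ⌊1854/115⌋ = 17 − 16 = 1
n=19: ⌊(20·103)/115⌋ − ⌊(19·103)/115⌋ = ⌊2060/115⌋ − ⌊1957/115⌋ = 17 − 17 = 0
n=20: ⌊(21·103)/115⌋ − ⌊(20·103)/115⌋ = ⌊2163/115⌋ − ⌊2060/115⌋ = 18 − 17 = 1
n=21: ⌊(22·103)/115⌋ − ⌊(21·103)/115⌋ = ⌊2266/115⌋ − ⌊2163/115⌋ = 19 − 18 = 1
n=22: ⌊(23·103)/115⌋ − ⌊(22·103)/115⌋ = ⌊2369/115⌋ − ⌊2266/115⌋ = 20 − 19 = 1
n=23: ⌊(24·103)/115⌋ − ⌊(23·103)/115⌋ = ⌊2472/115⌋ − ⌊2369/115⌋ = 21 − 20 = 1
n=24: ⌊(25·103)/115⌋ − ⌊(24·103)/115⌋ = ⌊2575/115⌋ − ⌊2472/115⌋ = 22 − 21 = 1
n=25: ⌊(26·103)/115⌋ − ⌊(25·103)/115⌋ = ⌊2678/115⌋ − ⌊2575/115⌋ = 23 − 22 = 1
n=26: ⌊(27·103)/115⌋ − ⌊(26·103)/115⌋ = ⌊2781/115⌋ − ⌊2678/115⌋ = 24 − 23 = 1
n=27: ⌊(28·103)/115⌋ − ⌊(27·103)/115⌋ = ⌊2884/115⌋ − ⌊2781/115⌋ = 25 − 24 = 1
n=28: ⌊(29·103)/115⌋ − ⌊(28·103)/115⌋ = ⌊2987/115⌋ − ⌊2884/115⌋ = 25 − 25 = 0
n=29: ⌊(30·103)/115⌋ − ⌊(29·103)/115⌋ = ⌊3090/115⌋ − ⌊2987/115⌋ = 26 − 25 = 1
n=30: ⌊(31·103)/115⌋ − ⌊(30·103)/115⌋ = ⌊3193/115⌋ − ⌊3090/115⌋ = 27 − 26 = 1
n=31: ⌊(32·103)/115⌋ − ⌊(31·103)/115⌋ = ⌊3296/115⌋ − ⌊3193/115⌋ = 28 − 27 = 1
n=32: ⌊(33·103)/115⌋ − ⌊(32·103)/115⌋ = ⌊3399/115⌋ − ⌊3296/115⌋ = 29 − 28 = 1
n=33: ⌊(34·103)/115⌋ − ⌊(33·103)/115⌋ = ⌊3502/115⌋ − ⌊3399/115⌋ = 30 − 29 = 1
n=34: ⌊(35·103)/115⌋ − ⌊(34·103)/115⌋ = ⌊3605/115⌋ − ⌊3502/115⌋ = 31 − 30 = 1
n=35: ⌊(36·103)/115⌋ − ⌊(35·103)/115⌋ = ⌊3708/115⌋ − ⌊3605/115⌋ = 32 − 31 = 1
n=36: ⌊(37·103)/115⌋ − ⌊(36·103)/115⌋ = ⌊3811/115⌋ − ⌊3708/115⌋ = 33 − 32 = 1
n=37: ⌊(38·103)/115⌋ − ⌊(37·103)/115⌋ = ⌊3914/115⌋ − ⌊3811/115⌋ = 34 − 33 = 1
n=38: ⌊(39·103)/115⌋ − ⌊(38·103)/115⌋ = ⌊4017/115⌋ − ⌊3914/115⌋ = 34 − 34 = 0
n=39: ⌊(40·103)/115⌋ − ⌊(39·103)/115⌋ = ⌊4120/115⌋ − ⌊4017/115⌋ = 35 − 34 = 1
n=40: ⌊(41·103)/115⌋ − ⌊(40·103)/115⌋ = ⌊4223/115⌋ − ⌊4120/115⌋ = 36 − 35 = 1
n=41: ⌊(42·103)/115⌋ − ⌊(41·103)/115⌋ = ⌊4326/115⌋ − ⌊4223/115⌋ = 37 − 36 = 1
n=42: ⌊(43·103)/115⌋ − ⌊(42·103)/115⌋ = ⌊4429/115⌋ − ⌊4326/115⌋ = 38 − 37 = 1
n=43: ⌊(44·103)/115⌋ − ⌊(43·103)/115⌋ = ⌊4532/115⌋ − ⌊4429/115⌋ = 39 − 38 = 1
n=44: ⌊(45·103)/115⌋ − ⌊(44·103)/115⌋ = ⌊4635/115⌋ − ⌊4532/115⌋ = 40 − 39 = 1
n=45: ⌊(46·103)/115⌋ − ⌊(45·103)/115⌋ = ⌊4738/115⌋ − ⌊4635/115⌋ = 41 − 40 = 1
n=46: ⌊(47·103)/115⌋ − ⌊(46·103)/115⌋ = ⌊4841/115⌋ − ⌊4738/115⌋ = 42 − 41 = 1
n=47: ⌊(48·103)/115⌋ − ⌊(47·103)/115⌋ = ⌊4944/115⌋ − ⌊4841/115⌋ = 42 − 42 = 0
n=48: ⌊(49·103)/115⌋ − ⌊(48·103)/115⌋ = ⌊5047/115⌋ − ⌊4944/115⌋ = 43 − 42 = 1
n=49: ⌊(50·103)/115⌋ − ⌊(49·103)/115⌋ = ⌊5150/115⌋ − ⌊5047/115⌋ = 44 − 43 = 1
n=50: ⌊(51·103)/115⌋ − ⌊(50·103)/115⌋ = ⌊5253/115⌋ − ⌊5150/115⌋ = 45 − 44 = 1
n=51: ⌊(52·103)/115⌋ − ⌊(51·103)/115⌋ = ⌊5356/115⌋ − ⌊5253/115⌋ = 46 − 45 = 1
n=52: ⌊(53·103)/115⌋ − ⌊(52·103)/115⌋ = ⌊5459/115⌋ − ⌊5356/115⌋ = 47 − 46 = 1
n=53: ⌊(54·103)/115⌋ − ⌊(53·103)/115⌋ = ⌊5562/115⌋ − ⌊5459/115⌋ = 48 − 47 = 1
n=54: ⌊(55·103)/115⌋ − ⌊(54·103)/115⌋ = ⌊5665/115⌋ − ⌊5562/115⌋ = 49 − 48 = 1
n=55: ⌊(56·103)/115⌋ − ⌊(55·103)/115⌋ = ⌊5768/115⌋ − ⌊5665/115⌋ = 50 − 49 = 1
n=56: ⌊(57·103)/115⌋ − ⌊(56·103)/115⌋ = ⌊5871/115⌋ − ⌊5768/115⌋ = 51 − 50 = 1
n=57: ⌊(58·103)/115⌋ − ⌊(57·103)/115⌋ = ⌊5974/115⌋ − ⌊5871/115⌋ = 51 − 51 = 0
n=58: ⌊(59·103)/115⌋ − ⌊(58·103)/115⌋ = ⌊6077/115⌋ − ⌊5974/115⌋ = 52 − 51 = 1
n=59: ⌊(60·103)/115⌋ − ⌊(59·103)/115⌋ = ⌊6180/115⌋ − ⌊6077/115⌋ = 53 − 52 = 1
n=60: ⌊(61·103)/115⌋ − ⌊(60·103)/115⌋ = ⌊6283/115⌋ − ⌊6180/115⌋ = 54 − 53 = 1
n=61: ⌊(62·103)/115⌋ − ⌊(61·103)/115⌋ = ⌊6386/115⌋ − ⌊6283/115⌋ = 55 − 54 = 1
n=62: ⌊(63·103)/115⌋ − ⌊(62·103)/115⌋ = ⌊6489/115⌋ − ⌊6386/115⌋ = 56 − 55 = 1
n=63: ⌊(64·103)/115⌋ − ⌊(63·103)/115⌋ = ⌊6592/115⌋ − ⌊6489/115⌋ = 57 − 56 = 1
n=64: ⌊(65·103)/115⌋ − ⌊(64·103)/115⌋ = ⌊6695/115⌋ − ⌊6592/115⌋ = 58 − 57 = 1
n=65: ⌊(66·103)/115⌋ − ⌊(65·103)/115⌋ = ⌊6798/115⌋ − ⌊6695/115⌋ = 59 − 58 = 1
n=66: ⌊(67·103)/115⌋ − ⌊(66·103)/115⌋ = ⌊6901/115⌋ − ⌊6798/115⌋ = 60 − 59 = 1
n=67: ⌊(68·103)/115⌋ − ⌊(67·103)/115⌋ = ⌊7004/115⌋ − ⌊6901/115⌋ = 60 − 60 = 0
n=68: ⌊(69·103)/115⌋ − ⌊(68·103)/115⌋ = ⌊7107/115⌋ − ⌊7004/115⌋ = 61 − 60 = 1
n=69: ⌊(70·103)/115⌋ − ⌊(69·103)/115⌋ = ⌊7210/115⌋ − ⌊7107/115⌋ = 62 − 61 = 1
n=70: ⌊(71·103)/115⌋ − ⌊(70·103)/115⌋ = ⌊7313/115⌋ − ⌊7210/115⌋ = 63 − 62 = 1
n=71: ⌊(72·103)/115⌋ − ⌊(71·103)/115⌋ = ⌊7416/115⌋ − ⌊7313/115⌋ = 64 − 63 = 1
n=72: ⌊(73·103)/115⌋ − ⌊(72·103)/115⌋ = ⌊7519/115⌋ − ⌊7416/115⌋ = 65 − 64 = 1
n=73: ⌊(74·103)/115⌋ − ⌊(73·103)/115⌋ = ⌊7622/115⌋ − ⌊7519/115⌋ = 66 − 65 = 1
n=74: ⌊(75·103)/115⌋ − ⌊(74·103)/115⌋ = ⌊7725/115⌋ − ⌊7622/115⌋ = 67 − 66 = 1
n=75: ⌊(76·103)/115⌋ − ⌊(75·103)/115⌋ = ⌊7828/115⌋ − ⌊7725/115⌋ = 68 − 67 = 1
n=76: ⌊(77·103)/115⌋ − ⌊(76·103)/115⌋ = ⌊7931/115⌋ − ⌊7828/115⌋ = 68 − 68 = 0
n=77: ⌊(78·103)/115⌋ − ⌊(77·103)/115⌋ = ⌊8034/115⌋ − ⌊7931/115⌋ = 69 − 68 = 1
n=78: ⌊(79·103)/115⌋ − ⌊(78·103)/115⌋ = ⌊8137/115⌋ − ⌊8034/115⌋ = 70 − 69 = 1
n=79: ⌊(80·103)/115⌋ − ⌊(79·103)/115⌋ = ⌊8240/115⌋ − ⌊8137/115⌋ = 71 − 70 = 1
n=80: ⌊(81·103)/115⌋ − ⌊(80·103)/115⌋ = ⌊8343/115⌋ − ⌊8240/115⌋ = 72 − 71 = 1
n=81: ⌊(82·103)/115⌋ − ⌊(81·103)/115⌋ = ⌊8446/115⌋ − ⌊8343/115⌋ = 73 − 72 = 1
n=82: ⌊(83·103)/115⌋ − ⌊(82·103)/115⌋ = ⌊8549/115⌋ − ⌊8446/115⌋ = 74 − 73 = 1
n=83: ⌊(84·103)/115⌋ − ⌊(83·103)/115⌋ = ⌊8652/115⌋ − ⌊8549/115⌋ = 75 − 74 = 1
n=84: ⌊(85·103)/115⌋ − ⌊(84·103)/115⌋ = ⌊8755/115⌋ − ⌊8652/115⌋ = 76 − 75 = 1
n=85: ⌊(86·103)/115⌋ − ⌊(85·103)/115⌋ = ⌊8858/115⌋ − ⌊8755/115⌋ = 77 − 76 = 1
n=86: ⌊(87·103)/115⌋ − ⌊(86·103)/115⌋ = ⌊8961/115⌋ − ⌊8858/115⌋ = 77 − 77 = 0
n=87: ⌊(88·103)/115⌋ − ⌊(87·103)/115⌋ = ⌊9064/115⌋ − ⌊8961/115⌋ = 78 − 77 = 1
n=88: ⌊(89·103)/115⌋ − ⌊(88·103)/115⌋ = ⌊9167/115⌋ − ⌊9064/115⌋ = 79 − 78 = 1
n=89: ⌊(90·103)/115⌋ − ⌊(89·103)/115⌋ = ⌊9270/115⌋ − ⌊9167/115⌋ = 80 − 79 = 1
n=90: ⌊(91·103)/115⌋ − ⌊(90·103)/115⌋ = ⌊9373/115⌋ − ⌊9270/115⌋ = 81 − 80 = 1

0111111110111111111011111111011111111101111111101111111110111111111011111111011111111101111
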